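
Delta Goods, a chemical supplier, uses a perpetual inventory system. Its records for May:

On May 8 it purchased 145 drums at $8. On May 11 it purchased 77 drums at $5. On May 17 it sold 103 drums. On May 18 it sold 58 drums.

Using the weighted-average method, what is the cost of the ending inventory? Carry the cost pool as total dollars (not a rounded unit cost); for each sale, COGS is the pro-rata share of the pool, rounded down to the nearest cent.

After May 8: 145 on hand, pool $1,160.00 (≈ $8.0000 each)
After May 11: 222 on hand, pool $1,545.00 (≈ $6.9595 each)
May 17, sell 103: 103/222 × $1,545.00 → $716.82
May 18, sell 58: 58/119 × $828.18 → $403.65
Total COGS = $716.82 + $403.65 = $1,120.47
Ending inventory (cost pool remaining) = $424.53

Ending inventory = $424.53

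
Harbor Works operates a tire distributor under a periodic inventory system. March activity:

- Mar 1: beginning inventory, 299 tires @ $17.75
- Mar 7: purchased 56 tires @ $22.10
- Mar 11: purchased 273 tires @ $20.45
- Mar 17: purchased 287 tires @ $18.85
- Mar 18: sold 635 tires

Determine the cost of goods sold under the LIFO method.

COGS = $12,567.65

Mar 18, 635 sold [LIFO — newest first]: 287 @ $18.85 + 273 @ $20.45 + 56 @ $22.10 + 19 @ $17.75 = $12,567.65
Ending inventory: 280 @ $17.75 = $4,970.00
Check: goods available $17,537.65 = COGS $12,567.65 + ending $4,970.00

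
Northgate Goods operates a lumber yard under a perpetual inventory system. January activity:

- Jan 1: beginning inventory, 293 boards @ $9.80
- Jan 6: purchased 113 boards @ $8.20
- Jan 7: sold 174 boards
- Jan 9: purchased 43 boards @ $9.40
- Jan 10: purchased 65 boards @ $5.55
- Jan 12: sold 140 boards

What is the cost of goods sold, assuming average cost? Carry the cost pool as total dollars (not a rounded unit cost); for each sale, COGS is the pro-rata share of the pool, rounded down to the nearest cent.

After Jan 1: 293 on hand, pool $2,871.40 (≈ $9.8000 each)
After Jan 6: 406 on hand, pool $3,798.00 (≈ $9.3547 each)
Jan 7, sell 174: 174/406 × $3,798.00 → $1,627.71
After Jan 9: 275 on hand, pool $2,574.49 (≈ $9.3618 each)
After Jan 10: 340 on hand, pool $2,935.24 (≈ $8.6331 each)
Jan 12, sell 140: 140/340 × $2,935.24 → $1,208.62
Total COGS = $1,627.71 + $1,208.62 = $2,836.33
Ending inventory (cost pool remaining) = $1,726.62
Check: goods available $4,562.95 = COGS $2,836.33 + ending $1,726.62

COGS = $2,836.33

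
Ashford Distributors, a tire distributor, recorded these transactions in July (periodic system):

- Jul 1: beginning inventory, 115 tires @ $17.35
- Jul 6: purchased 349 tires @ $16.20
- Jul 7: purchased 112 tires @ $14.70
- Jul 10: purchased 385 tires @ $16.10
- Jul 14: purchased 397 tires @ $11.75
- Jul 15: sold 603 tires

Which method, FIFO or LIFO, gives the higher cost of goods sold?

FIFO COGS: 115 @ $17.35 + 349 @ $16.20 + 112 @ $14.70 + 27 @ $16.10 = $9,730.15
LIFO COGS: 397 @ $11.75 + 206 @ $16.10 = $7,981.35

FIFO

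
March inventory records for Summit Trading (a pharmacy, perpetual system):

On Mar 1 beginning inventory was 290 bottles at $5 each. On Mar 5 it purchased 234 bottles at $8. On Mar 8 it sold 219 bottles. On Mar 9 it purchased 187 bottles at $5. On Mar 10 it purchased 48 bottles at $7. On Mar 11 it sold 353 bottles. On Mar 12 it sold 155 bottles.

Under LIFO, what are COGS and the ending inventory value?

Mar 8, 219 sold [LIFO — newest first]: 219 @ $8 = $1,752
Mar 11, 353 sold [LIFO — newest first]: 48 @ $7 + 187 @ $5 + 15 @ $8 + 103 @ $5 = $1,906
Mar 12, 155 sold [LIFO — newest first]: 155 @ $5 = $775
Total COGS = $1,752 + $1,906 + $775 = $4,433
Ending inventory: 32 @ $5 = $160
Check: goods available $4,593 = COGS $4,433 + ending $160

COGS = $4,433; ending inventory = $160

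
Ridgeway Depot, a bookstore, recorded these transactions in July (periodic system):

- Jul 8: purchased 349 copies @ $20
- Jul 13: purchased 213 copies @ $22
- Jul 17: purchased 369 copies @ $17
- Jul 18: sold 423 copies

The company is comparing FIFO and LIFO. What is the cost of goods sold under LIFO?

COGS = $7,461

FIFO COGS: 349 @ $20 + 74 @ $22 = $8,608
LIFO COGS: 369 @ $17 + 54 @ $22 = $7,461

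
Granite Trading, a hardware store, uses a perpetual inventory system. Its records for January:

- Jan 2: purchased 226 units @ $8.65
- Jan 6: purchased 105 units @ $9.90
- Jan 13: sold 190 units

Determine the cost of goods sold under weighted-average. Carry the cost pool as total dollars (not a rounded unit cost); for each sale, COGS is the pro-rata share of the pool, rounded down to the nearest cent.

COGS = $1,718.83

After Jan 2: 226 on hand, pool $1,954.90 (≈ $8.6500 each)
After Jan 6: 331 on hand, pool $2,994.40 (≈ $9.0465 each)
Jan 13, sell 190: 190/331 × $2,994.40 → $1,718.83
Ending inventory (cost pool remaining) = $1,275.57
Check: goods available $2,994.40 = COGS $1,718.83 + ending $1,275.57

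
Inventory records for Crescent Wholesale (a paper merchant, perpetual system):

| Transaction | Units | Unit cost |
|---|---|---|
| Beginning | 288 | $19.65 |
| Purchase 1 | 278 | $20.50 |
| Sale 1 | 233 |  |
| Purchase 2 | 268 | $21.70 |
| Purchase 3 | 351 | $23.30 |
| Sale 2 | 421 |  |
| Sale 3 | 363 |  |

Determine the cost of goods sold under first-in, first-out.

Sale 1 (233) [FIFO — oldest first]: 233 @ $19.65 = $4,578.45
Sale 2 (421) [FIFO — oldest first]: 55 @ $19.65 + 278 @ $20.50 + 88 @ $21.70 = $8,689.35
Sale 3 (363) [FIFO — oldest first]: 180 @ $21.70 + 183 @ $23.30 = $8,169.90
Total COGS = $4,578.45 + $8,689.35 + $8,169.90 = $21,437.70
Ending inventory: 168 @ $23.30 = $3,914.40
Check: goods available $25,352.10 = COGS $21,437.70 + ending $3,914.40

COGS = $21,437.70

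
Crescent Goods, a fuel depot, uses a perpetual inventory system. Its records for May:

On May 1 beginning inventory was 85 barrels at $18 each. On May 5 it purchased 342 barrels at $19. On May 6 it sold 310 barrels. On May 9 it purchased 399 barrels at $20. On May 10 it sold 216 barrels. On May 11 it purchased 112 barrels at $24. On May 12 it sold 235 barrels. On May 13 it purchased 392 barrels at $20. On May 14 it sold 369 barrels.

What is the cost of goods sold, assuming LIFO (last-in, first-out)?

May 6, 310 sold [LIFO — newest first]: 310 @ $19 = $5,890
May 10, 216 sold [LIFO — newest first]: 216 @ $20 = $4,320
May 12, 235 sold [LIFO — newest first]: 112 @ $24 + 123 @ $20 = $5,148
May 14, 369 sold [LIFO — newest first]: 369 @ $20 = $7,380
Total COGS = $5,890 + $4,320 + $5,148 + $7,380 = $22,738
Ending inventory: 85 @ $18 + 32 @ $19 + 60 @ $20 + 23 @ $20 = $3,798

COGS = $22,738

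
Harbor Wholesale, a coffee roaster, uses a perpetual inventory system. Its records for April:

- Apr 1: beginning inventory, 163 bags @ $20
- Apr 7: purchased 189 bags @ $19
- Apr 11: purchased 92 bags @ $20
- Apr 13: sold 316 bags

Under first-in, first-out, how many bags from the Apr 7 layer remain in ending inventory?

Apr 13, 316 sold [FIFO — oldest first]: 163 @ $20 + 153 @ $19 = $6,167
Ending inventory: 36 @ $19 + 92 @ $20 = $2,524
Check: goods available $8,691 = COGS $6,167 + ending $2,524

36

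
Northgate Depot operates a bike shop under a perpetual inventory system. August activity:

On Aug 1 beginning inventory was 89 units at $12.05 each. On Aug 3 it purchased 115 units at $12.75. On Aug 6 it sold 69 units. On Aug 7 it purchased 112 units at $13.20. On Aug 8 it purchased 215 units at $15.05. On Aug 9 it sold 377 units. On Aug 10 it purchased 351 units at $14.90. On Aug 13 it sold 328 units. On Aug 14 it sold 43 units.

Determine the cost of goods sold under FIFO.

Aug 6, 69 sold [FIFO — oldest first]: 69 @ $12.05 = $831.45
Aug 9, 377 sold [FIFO — oldest first]: 20 @ $12.05 + 115 @ $12.75 + 112 @ $13.20 + 130 @ $15.05 = $5,142.15
Aug 13, 328 sold [FIFO — oldest first]: 85 @ $15.05 + 243 @ $14.90 = $4,899.95
Aug 14, 43 sold [FIFO — oldest first]: 43 @ $14.90 = $640.70
Total COGS = $831.45 + $5,142.15 + $4,899.95 + $640.70 = $11,514.25
Ending inventory: 65 @ $14.90 = $968.50

COGS = $11,514.25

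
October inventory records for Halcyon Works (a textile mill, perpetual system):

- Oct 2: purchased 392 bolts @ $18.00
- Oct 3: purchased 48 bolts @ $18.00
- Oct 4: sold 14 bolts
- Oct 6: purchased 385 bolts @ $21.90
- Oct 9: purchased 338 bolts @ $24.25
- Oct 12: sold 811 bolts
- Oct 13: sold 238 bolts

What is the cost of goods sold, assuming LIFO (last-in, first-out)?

Oct 4, 14 sold [LIFO — newest first]: 14 @ $18.00 = $252.00
Oct 12, 811 sold [LIFO — newest first]: 338 @ $24.25 + 385 @ $21.90 + 34 @ $18.00 + 54 @ $18.00 = $18,212.00
Oct 13, 238 sold [LIFO — newest first]: 238 @ $18.00 = $4,284.00
Total COGS = $252.00 + $18,212.00 + $4,284.00 = $22,748.00
Ending inventory: 100 @ $18.00 = $1,800.00

COGS = $22,748.00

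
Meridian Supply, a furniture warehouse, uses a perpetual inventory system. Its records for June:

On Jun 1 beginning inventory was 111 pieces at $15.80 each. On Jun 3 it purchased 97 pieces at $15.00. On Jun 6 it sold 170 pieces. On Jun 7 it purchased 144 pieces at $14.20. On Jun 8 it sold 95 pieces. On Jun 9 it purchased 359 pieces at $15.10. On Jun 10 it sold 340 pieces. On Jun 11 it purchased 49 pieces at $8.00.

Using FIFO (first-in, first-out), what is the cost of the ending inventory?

Jun 6, 170 sold [FIFO — oldest first]: 111 @ $15.80 + 59 @ $15.00 = $2,638.80
Jun 8, 95 sold [FIFO — oldest first]: 38 @ $15.00 + 57 @ $14.20 = $1,379.40
Jun 10, 340 sold [FIFO — oldest first]: 87 @ $14.20 + 253 @ $15.10 = $5,055.70
Total COGS = $2,638.80 + $1,379.40 + $5,055.70 = $9,073.90
Ending inventory: 106 @ $15.10 + 49 @ $8.00 = $1,992.60
Check: goods available $11,066.50 = COGS $9,073.90 + ending $1,992.60

Ending inventory = $1,992.60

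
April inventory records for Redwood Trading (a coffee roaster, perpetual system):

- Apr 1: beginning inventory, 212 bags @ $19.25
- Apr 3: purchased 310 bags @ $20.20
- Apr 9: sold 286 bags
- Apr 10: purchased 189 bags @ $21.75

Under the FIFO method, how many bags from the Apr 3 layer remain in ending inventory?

236

Apr 9, 286 sold [FIFO — oldest first]: 212 @ $19.25 + 74 @ $20.20 = $5,575.80
Ending inventory: 236 @ $20.20 + 189 @ $21.75 = $8,877.95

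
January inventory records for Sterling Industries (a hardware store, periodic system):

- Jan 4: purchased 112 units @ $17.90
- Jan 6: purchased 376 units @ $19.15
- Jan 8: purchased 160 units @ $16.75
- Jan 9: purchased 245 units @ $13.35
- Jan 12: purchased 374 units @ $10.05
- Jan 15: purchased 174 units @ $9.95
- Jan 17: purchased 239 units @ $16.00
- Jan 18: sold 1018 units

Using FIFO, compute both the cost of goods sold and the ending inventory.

Jan 18, 1018 sold [FIFO — oldest first]: 112 @ $17.90 + 376 @ $19.15 + 160 @ $16.75 + 245 @ $13.35 + 125 @ $10.05 = $16,412.20
Ending inventory: 249 @ $10.05 + 174 @ $9.95 + 239 @ $16.00 = $8,057.75
Check: goods available $24,469.95 = COGS $16,412.20 + ending $8,057.75

COGS = $16,412.20; ending inventory = $8,057.75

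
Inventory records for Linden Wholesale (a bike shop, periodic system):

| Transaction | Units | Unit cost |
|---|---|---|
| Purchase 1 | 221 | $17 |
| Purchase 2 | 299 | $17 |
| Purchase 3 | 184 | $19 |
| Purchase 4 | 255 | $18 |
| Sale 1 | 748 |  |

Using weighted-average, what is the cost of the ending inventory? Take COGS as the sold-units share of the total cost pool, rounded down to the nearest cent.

Sale 1, sell 748: 748/959 × $16,926.00 → $13,201.92
Ending inventory (cost pool remaining) = $3,724.08

Ending inventory = $3,724.08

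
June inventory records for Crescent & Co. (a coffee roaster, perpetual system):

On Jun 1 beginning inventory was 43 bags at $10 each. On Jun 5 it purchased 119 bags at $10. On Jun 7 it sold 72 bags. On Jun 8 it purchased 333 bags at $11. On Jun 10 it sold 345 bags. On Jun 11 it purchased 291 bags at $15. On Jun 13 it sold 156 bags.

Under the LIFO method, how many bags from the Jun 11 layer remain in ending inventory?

Jun 7, 72 sold [LIFO — newest first]: 72 @ $10 = $720
Jun 10, 345 sold [LIFO — newest first]: 333 @ $11 + 12 @ $10 = $3,783
Jun 13, 156 sold [LIFO — newest first]: 156 @ $15 = $2,340
Total COGS = $720 + $3,783 + $2,340 = $6,843
Ending inventory: 43 @ $10 + 35 @ $10 + 135 @ $15 = $2,805

135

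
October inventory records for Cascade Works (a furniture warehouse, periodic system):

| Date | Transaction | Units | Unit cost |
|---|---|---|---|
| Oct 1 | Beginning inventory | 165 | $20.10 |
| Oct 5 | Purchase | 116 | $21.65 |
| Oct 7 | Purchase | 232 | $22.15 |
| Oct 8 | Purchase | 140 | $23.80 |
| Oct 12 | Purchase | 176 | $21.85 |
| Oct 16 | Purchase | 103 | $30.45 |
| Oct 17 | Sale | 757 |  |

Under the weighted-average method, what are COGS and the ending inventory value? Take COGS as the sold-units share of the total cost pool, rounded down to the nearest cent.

Oct 17, sell 757: 757/932 × $21,280.65 → $17,284.81
Ending inventory (cost pool remaining) = $3,995.84
Check: goods available $21,280.65 = COGS $17,284.81 + ending $3,995.84

COGS = $17,284.81; ending inventory = $3,995.84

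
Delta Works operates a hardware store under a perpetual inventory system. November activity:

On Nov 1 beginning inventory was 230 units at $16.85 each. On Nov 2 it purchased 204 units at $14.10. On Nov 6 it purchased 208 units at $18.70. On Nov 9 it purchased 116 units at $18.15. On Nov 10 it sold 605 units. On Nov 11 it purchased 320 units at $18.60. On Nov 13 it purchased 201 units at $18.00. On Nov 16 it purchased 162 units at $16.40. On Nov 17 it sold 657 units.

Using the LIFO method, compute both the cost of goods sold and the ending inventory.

COGS = $21,912.05; ending inventory = $3,061.65

Nov 10, 605 sold [LIFO — newest first]: 116 @ $18.15 + 208 @ $18.70 + 204 @ $14.10 + 77 @ $16.85 = $10,168.85
Nov 17, 657 sold [LIFO — newest first]: 162 @ $16.40 + 201 @ $18.00 + 294 @ $18.60 = $11,743.20
Total COGS = $10,168.85 + $11,743.20 = $21,912.05
Ending inventory: 153 @ $16.85 + 26 @ $18.60 = $3,061.65
Check: goods available $24,973.70 = COGS $21,912.05 + ending $3,061.65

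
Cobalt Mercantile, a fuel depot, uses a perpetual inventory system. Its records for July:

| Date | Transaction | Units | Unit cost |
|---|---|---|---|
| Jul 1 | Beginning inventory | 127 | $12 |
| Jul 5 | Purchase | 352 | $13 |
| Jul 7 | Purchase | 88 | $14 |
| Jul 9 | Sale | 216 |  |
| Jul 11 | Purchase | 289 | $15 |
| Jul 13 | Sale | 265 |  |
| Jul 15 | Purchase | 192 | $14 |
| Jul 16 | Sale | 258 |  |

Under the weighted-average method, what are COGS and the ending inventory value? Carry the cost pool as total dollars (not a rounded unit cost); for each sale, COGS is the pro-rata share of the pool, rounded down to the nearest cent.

COGS = $10,056.50; ending inventory = $4,298.50

After Jul 1: 127 on hand, pool $1,524.00 (≈ $12.0000 each)
After Jul 5: 479 on hand, pool $6,100.00 (≈ $12.7349 each)
After Jul 7: 567 on hand, pool $7,332.00 (≈ $12.9312 each)
Jul 9, sell 216: 216/567 × $7,332.00 → $2,793.14
After Jul 11: 640 on hand, pool $8,873.86 (≈ $13.8654 each)
Jul 13, sell 265: 265/640 × $8,873.86 → $3,674.33
After Jul 15: 567 on hand, pool $7,887.53 (≈ $13.9110 each)
Jul 16, sell 258: 258/567 × $7,887.53 → $3,589.03
Total COGS = $2,793.14 + $3,674.33 + $3,589.03 = $10,056.50
Ending inventory (cost pool remaining) = $4,298.50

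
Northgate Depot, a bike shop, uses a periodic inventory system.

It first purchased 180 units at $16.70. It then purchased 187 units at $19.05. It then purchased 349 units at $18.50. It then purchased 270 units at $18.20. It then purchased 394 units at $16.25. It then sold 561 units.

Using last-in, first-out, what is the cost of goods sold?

Sale 1 (561) [LIFO — newest first]: 394 @ $16.25 + 167 @ $18.20 = $9,441.90
Ending inventory: 180 @ $16.70 + 187 @ $19.05 + 349 @ $18.50 + 103 @ $18.20 = $14,899.45

COGS = $9,441.90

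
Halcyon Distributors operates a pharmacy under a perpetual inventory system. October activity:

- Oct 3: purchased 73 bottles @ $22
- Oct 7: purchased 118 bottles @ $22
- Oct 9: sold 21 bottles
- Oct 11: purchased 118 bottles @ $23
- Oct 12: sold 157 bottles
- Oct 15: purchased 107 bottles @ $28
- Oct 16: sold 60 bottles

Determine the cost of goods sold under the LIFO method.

COGS = $5,714

Oct 9, 21 sold [LIFO — newest first]: 21 @ $22 = $462
Oct 12, 157 sold [LIFO — newest first]: 118 @ $23 + 39 @ $22 = $3,572
Oct 16, 60 sold [LIFO — newest first]: 60 @ $28 = $1,680
Total COGS = $462 + $3,572 + $1,680 = $5,714
Ending inventory: 73 @ $22 + 58 @ $22 + 47 @ $28 = $4,198
Check: goods available $9,912 = COGS $5,714 + ending $4,198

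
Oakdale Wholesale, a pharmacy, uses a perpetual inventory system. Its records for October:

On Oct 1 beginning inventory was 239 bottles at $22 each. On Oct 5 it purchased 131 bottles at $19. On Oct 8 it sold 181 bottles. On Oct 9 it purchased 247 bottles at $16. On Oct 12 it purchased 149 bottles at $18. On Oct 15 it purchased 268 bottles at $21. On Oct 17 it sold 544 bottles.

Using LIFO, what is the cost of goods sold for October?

Oct 8, 181 sold [LIFO — newest first]: 131 @ $19 + 50 @ $22 = $3,589
Oct 17, 544 sold [LIFO — newest first]: 268 @ $21 + 149 @ $18 + 127 @ $16 = $10,342
Total COGS = $3,589 + $10,342 = $13,931
Ending inventory: 189 @ $22 + 120 @ $16 = $6,078
Check: goods available $20,009 = COGS $13,931 + ending $6,078

COGS = $13,931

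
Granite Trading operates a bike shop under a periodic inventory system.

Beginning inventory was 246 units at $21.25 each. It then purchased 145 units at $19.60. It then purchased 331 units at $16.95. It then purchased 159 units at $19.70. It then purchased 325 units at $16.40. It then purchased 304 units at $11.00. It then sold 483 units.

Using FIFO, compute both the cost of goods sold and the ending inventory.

COGS = $9,628.90; ending inventory = $15,857.35

Sale 1 (483) [FIFO — oldest first]: 246 @ $21.25 + 145 @ $19.60 + 92 @ $16.95 = $9,628.90
Ending inventory: 239 @ $16.95 + 159 @ $19.70 + 325 @ $16.40 + 304 @ $11.00 = $15,857.35
Check: goods available $25,486.25 = COGS $9,628.90 + ending $15,857.35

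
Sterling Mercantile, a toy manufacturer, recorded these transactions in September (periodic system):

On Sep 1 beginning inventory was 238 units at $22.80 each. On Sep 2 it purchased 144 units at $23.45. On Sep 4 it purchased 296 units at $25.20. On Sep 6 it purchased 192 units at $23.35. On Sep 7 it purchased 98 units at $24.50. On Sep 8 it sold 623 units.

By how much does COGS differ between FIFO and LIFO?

$334.65

FIFO COGS: 238 @ $22.80 + 144 @ $23.45 + 241 @ $25.20 = $14,876.40
LIFO COGS: 98 @ $24.50 + 192 @ $23.35 + 296 @ $25.20 + 37 @ $23.45 = $15,211.05
Difference = |$14,876.40 − $15,211.05| = $334.65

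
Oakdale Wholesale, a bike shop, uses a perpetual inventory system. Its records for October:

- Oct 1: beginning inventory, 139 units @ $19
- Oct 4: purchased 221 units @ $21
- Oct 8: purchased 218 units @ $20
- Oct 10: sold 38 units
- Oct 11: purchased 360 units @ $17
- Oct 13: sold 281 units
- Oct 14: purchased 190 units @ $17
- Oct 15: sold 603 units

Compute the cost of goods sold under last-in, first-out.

Oct 10, 38 sold [LIFO — newest first]: 38 @ $20 = $760
Oct 13, 281 sold [LIFO — newest first]: 281 @ $17 = $4,777
Oct 15, 603 sold [LIFO — newest first]: 190 @ $17 + 79 @ $17 + 180 @ $20 + 154 @ $21 = $11,407
Total COGS = $760 + $4,777 + $11,407 = $16,944
Ending inventory: 139 @ $19 + 67 @ $21 = $4,048
Check: goods available $20,992 = COGS $16,944 + ending $4,048

COGS = $16,944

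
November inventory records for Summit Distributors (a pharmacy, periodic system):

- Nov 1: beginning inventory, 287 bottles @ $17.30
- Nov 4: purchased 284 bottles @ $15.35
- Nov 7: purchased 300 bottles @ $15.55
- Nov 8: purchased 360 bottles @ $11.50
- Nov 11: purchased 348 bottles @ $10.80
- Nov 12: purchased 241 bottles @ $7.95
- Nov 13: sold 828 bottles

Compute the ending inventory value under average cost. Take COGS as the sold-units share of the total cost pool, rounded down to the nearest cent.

Nov 13, sell 828: 828/1820 × $23,803.85 → $10,829.44
Ending inventory (cost pool remaining) = $12,974.41
Check: goods available $23,803.85 = COGS $10,829.44 + ending $12,974.41

Ending inventory = $12,974.41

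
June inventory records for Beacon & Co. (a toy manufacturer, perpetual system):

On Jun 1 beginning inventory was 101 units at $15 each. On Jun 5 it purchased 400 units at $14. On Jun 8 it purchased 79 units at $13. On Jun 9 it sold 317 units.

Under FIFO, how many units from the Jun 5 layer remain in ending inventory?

Jun 9, 317 sold [FIFO — oldest first]: 101 @ $15 + 216 @ $14 = $4,539
Ending inventory: 184 @ $14 + 79 @ $13 = $3,603
Check: goods available $8,142 = COGS $4,539 + ending $3,603

184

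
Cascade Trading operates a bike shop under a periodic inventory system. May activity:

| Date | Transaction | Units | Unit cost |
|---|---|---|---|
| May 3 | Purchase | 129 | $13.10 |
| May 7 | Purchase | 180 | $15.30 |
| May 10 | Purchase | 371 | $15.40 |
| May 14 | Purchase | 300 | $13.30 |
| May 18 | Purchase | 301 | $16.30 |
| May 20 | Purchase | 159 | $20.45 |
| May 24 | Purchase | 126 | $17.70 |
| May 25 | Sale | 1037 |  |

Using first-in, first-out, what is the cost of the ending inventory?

May 25, 1037 sold [FIFO — oldest first]: 129 @ $13.10 + 180 @ $15.30 + 371 @ $15.40 + 300 @ $13.30 + 57 @ $16.30 = $15,076.40
Ending inventory: 244 @ $16.30 + 159 @ $20.45 + 126 @ $17.70 = $9,458.95

Ending inventory = $9,458.95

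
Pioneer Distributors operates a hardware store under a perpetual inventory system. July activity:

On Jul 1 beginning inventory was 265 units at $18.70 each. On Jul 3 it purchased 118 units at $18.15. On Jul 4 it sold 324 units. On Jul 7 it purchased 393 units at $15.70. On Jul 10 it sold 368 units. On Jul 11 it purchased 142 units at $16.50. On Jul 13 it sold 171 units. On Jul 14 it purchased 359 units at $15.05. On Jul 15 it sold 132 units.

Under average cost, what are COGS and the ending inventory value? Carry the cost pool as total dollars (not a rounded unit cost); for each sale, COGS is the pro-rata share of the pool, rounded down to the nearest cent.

After Jul 1: 265 on hand, pool $4,955.50 (≈ $18.7000 each)
After Jul 3: 383 on hand, pool $7,097.20 (≈ $18.5305 each)
Jul 4, sell 324: 324/383 × $7,097.20 → $6,003.89
After Jul 7: 452 on hand, pool $7,263.41 (≈ $16.0695 each)
Jul 10, sell 368: 368/452 × $7,263.41 → $5,913.57
After Jul 11: 226 on hand, pool $3,692.84 (≈ $16.3400 each)
Jul 13, sell 171: 171/226 × $3,692.84 → $2,794.14
After Jul 14: 414 on hand, pool $6,301.65 (≈ $15.2214 each)
Jul 15, sell 132: 132/414 × $6,301.65 → $2,009.22
Total COGS = $6,003.89 + $5,913.57 + $2,794.14 + $2,009.22 = $16,720.82
Ending inventory (cost pool remaining) = $4,292.43
Check: goods available $21,013.25 = COGS $16,720.82 + ending $4,292.43

COGS = $16,720.82; ending inventory = $4,292.43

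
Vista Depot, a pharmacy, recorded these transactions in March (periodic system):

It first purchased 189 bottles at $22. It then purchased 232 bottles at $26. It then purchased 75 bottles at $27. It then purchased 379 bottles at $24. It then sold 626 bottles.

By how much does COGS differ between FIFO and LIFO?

FIFO COGS: 189 @ $22 + 232 @ $26 + 75 @ $27 + 130 @ $24 = $15,335
LIFO COGS: 379 @ $24 + 75 @ $27 + 172 @ $26 = $15,593
Difference = |$15,335 − $15,593| = $258

$258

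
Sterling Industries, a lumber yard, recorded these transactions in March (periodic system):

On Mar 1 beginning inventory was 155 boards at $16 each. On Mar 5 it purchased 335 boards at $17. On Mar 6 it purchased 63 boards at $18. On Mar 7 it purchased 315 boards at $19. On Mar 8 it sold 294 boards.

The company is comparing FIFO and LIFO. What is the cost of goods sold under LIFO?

COGS = $5,586

FIFO COGS: 155 @ $16 + 139 @ $17 = $4,843
LIFO COGS: 294 @ $19 = $5,586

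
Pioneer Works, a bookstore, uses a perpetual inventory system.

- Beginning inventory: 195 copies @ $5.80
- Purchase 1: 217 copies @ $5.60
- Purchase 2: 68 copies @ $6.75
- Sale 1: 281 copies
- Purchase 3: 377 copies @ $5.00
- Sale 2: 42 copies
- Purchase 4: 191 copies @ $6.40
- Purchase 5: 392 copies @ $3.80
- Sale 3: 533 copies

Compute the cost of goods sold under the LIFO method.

Sale 1 (281) [LIFO — newest first]: 68 @ $6.75 + 213 @ $5.60 = $1,651.80
Sale 2 (42) [LIFO — newest first]: 42 @ $5.00 = $210.00
Sale 3 (533) [LIFO — newest first]: 392 @ $3.80 + 141 @ $6.40 = $2,392.00
Total COGS = $1,651.80 + $210.00 + $2,392.00 = $4,253.80
Ending inventory: 195 @ $5.80 + 4 @ $5.60 + 335 @ $5.00 + 50 @ $6.40 = $3,148.40

COGS = $4,253.80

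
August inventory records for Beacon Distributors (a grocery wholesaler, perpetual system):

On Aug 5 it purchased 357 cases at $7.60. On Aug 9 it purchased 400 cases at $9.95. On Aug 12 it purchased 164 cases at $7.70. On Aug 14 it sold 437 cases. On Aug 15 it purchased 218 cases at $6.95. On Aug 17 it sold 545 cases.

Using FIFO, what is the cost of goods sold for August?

COGS = $8,379.95

Aug 14, 437 sold [FIFO — oldest first]: 357 @ $7.60 + 80 @ $9.95 = $3,509.20
Aug 17, 545 sold [FIFO — oldest first]: 320 @ $9.95 + 164 @ $7.70 + 61 @ $6.95 = $4,870.75
Total COGS = $3,509.20 + $4,870.75 = $8,379.95
Ending inventory: 157 @ $6.95 = $1,091.15
Check: goods available $9,471.10 = COGS $8,379.95 + ending $1,091.15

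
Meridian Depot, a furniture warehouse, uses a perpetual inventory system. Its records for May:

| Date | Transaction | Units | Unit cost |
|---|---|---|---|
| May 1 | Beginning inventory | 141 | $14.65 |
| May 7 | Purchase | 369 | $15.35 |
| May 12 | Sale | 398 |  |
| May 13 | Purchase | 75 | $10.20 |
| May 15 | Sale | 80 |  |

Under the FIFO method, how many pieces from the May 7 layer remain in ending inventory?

32

May 12, 398 sold [FIFO — oldest first]: 141 @ $14.65 + 257 @ $15.35 = $6,010.60
May 15, 80 sold [FIFO — oldest first]: 80 @ $15.35 = $1,228.00
Total COGS = $6,010.60 + $1,228.00 = $7,238.60
Ending inventory: 32 @ $15.35 + 75 @ $10.20 = $1,256.20
Check: goods available $8,494.80 = COGS $7,238.60 + ending $1,256.20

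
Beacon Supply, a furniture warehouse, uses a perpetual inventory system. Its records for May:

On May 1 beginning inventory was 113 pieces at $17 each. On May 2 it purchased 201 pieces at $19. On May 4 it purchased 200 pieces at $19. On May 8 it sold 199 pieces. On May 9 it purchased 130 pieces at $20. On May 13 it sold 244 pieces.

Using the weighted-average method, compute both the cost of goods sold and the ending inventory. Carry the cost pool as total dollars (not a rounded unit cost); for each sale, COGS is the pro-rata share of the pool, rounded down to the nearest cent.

After May 1: 113 on hand, pool $1,921.00 (≈ $17.0000 each)
After May 2: 314 on hand, pool $5,740.00 (≈ $18.2803 each)
After May 4: 514 on hand, pool $9,540.00 (≈ $18.5603 each)
May 8, sell 199: 199/514 × $9,540.00 → $3,693.50
After May 9: 445 on hand, pool $8,446.50 (≈ $18.9809 each)
May 13, sell 244: 244/445 × $8,446.50 → $4,631.33
Total COGS = $3,693.50 + $4,631.33 = $8,324.83
Ending inventory (cost pool remaining) = $3,815.17
Check: goods available $12,140.00 = COGS $8,324.83 + ending $3,815.17

COGS = $8,324.83; ending inventory = $3,815.17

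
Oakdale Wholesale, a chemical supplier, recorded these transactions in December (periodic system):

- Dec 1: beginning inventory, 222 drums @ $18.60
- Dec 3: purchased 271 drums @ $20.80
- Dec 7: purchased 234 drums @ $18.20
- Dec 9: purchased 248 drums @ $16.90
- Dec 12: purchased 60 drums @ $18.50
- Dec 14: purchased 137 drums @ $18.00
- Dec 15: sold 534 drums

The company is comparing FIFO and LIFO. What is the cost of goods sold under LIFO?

COGS = $9,387.00

FIFO COGS: 222 @ $18.60 + 271 @ $20.80 + 41 @ $18.20 = $10,512.20
LIFO COGS: 137 @ $18.00 + 60 @ $18.50 + 248 @ $16.90 + 89 @ $18.20 = $9,387.00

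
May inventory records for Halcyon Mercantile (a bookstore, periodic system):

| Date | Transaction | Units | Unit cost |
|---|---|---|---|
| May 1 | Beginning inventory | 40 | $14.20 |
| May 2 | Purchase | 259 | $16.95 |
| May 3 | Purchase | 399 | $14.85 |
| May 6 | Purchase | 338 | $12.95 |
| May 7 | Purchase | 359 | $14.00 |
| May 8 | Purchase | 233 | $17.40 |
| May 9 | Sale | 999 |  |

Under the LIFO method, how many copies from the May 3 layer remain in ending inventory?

330

May 9, 999 sold [LIFO — newest first]: 233 @ $17.40 + 359 @ $14.00 + 338 @ $12.95 + 69 @ $14.85 = $14,481.95
Ending inventory: 40 @ $14.20 + 259 @ $16.95 + 330 @ $14.85 = $9,858.55
Check: goods available $24,340.50 = COGS $14,481.95 + ending $9,858.55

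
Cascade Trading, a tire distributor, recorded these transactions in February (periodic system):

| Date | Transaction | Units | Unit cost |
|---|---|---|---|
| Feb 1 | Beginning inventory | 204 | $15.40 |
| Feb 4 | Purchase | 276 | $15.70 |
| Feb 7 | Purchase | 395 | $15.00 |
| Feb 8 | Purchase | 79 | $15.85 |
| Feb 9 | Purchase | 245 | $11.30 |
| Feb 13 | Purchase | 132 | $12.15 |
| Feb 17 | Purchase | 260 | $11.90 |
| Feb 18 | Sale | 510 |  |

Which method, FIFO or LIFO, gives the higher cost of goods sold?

FIFO

FIFO COGS: 204 @ $15.40 + 276 @ $15.70 + 30 @ $15.00 = $7,924.80
LIFO COGS: 260 @ $11.90 + 132 @ $12.15 + 118 @ $11.30 = $6,031.20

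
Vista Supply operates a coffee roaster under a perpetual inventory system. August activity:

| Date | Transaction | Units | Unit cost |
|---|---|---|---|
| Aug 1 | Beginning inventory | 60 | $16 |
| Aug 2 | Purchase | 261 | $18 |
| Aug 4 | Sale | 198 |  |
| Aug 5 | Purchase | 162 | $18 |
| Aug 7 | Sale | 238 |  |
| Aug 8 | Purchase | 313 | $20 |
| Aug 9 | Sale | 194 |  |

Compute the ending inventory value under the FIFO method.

Ending inventory = $3,320

Aug 4, 198 sold [FIFO — oldest first]: 60 @ $16 + 138 @ $18 = $3,444
Aug 7, 238 sold [FIFO — oldest first]: 123 @ $18 + 115 @ $18 = $4,284
Aug 9, 194 sold [FIFO — oldest first]: 47 @ $18 + 147 @ $20 = $3,786
Total COGS = $3,444 + $4,284 + $3,786 = $11,514
Ending inventory: 166 @ $20 = $3,320
Check: goods available $14,834 = COGS $11,514 + ending $3,320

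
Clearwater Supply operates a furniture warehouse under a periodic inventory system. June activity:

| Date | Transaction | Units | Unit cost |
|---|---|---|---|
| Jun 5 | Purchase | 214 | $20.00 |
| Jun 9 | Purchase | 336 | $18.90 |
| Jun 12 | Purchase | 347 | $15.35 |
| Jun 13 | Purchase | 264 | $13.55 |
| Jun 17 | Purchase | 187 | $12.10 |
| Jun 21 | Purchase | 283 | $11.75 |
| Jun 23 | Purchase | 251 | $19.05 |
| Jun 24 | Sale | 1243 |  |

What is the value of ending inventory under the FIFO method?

Ending inventory = $9,377.30

Jun 24, 1243 sold [FIFO — oldest first]: 214 @ $20.00 + 336 @ $18.90 + 347 @ $15.35 + 264 @ $13.55 + 82 @ $12.10 = $20,526.25
Ending inventory: 105 @ $12.10 + 283 @ $11.75 + 251 @ $19.05 = $9,377.30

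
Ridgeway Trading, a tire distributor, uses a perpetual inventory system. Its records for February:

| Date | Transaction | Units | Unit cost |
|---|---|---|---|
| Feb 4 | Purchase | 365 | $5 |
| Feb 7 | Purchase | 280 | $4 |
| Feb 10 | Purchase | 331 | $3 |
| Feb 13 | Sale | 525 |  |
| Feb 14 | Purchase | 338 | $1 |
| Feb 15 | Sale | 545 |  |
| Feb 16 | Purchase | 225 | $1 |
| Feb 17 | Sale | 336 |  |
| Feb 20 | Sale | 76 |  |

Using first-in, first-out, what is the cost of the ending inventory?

Feb 13, 525 sold [FIFO — oldest first]: 365 @ $5 + 160 @ $4 = $2,465
Feb 15, 545 sold [FIFO — oldest first]: 120 @ $4 + 331 @ $3 + 94 @ $1 = $1,567
Feb 17, 336 sold [FIFO — oldest first]: 244 @ $1 + 92 @ $1 = $336
Feb 20, 76 sold [FIFO — oldest first]: 76 @ $1 = $76
Total COGS = $2,465 + $1,567 + $336 + $76 = $4,444
Ending inventory: 57 @ $1 = $57

Ending inventory = $57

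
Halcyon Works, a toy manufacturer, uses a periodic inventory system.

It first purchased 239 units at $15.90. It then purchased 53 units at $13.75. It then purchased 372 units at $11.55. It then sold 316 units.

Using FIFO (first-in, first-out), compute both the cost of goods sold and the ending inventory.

Sale 1 (316) [FIFO — oldest first]: 239 @ $15.90 + 53 @ $13.75 + 24 @ $11.55 = $4,806.05
Ending inventory: 348 @ $11.55 = $4,019.40
Check: goods available $8,825.45 = COGS $4,806.05 + ending $4,019.40

COGS = $4,806.05; ending inventory = $4,019.40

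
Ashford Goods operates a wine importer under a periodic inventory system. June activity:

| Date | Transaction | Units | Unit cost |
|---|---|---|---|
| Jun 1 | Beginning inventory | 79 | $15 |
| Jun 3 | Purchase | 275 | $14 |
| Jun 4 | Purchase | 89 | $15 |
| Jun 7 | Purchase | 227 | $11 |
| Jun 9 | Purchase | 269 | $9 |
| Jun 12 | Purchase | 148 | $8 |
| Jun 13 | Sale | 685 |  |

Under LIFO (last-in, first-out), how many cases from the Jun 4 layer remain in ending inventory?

48

Jun 13, 685 sold [LIFO — newest first]: 148 @ $8 + 269 @ $9 + 227 @ $11 + 41 @ $15 = $6,717
Ending inventory: 79 @ $15 + 275 @ $14 + 48 @ $15 = $5,755
Check: goods available $12,472 = COGS $6,717 + ending $5,755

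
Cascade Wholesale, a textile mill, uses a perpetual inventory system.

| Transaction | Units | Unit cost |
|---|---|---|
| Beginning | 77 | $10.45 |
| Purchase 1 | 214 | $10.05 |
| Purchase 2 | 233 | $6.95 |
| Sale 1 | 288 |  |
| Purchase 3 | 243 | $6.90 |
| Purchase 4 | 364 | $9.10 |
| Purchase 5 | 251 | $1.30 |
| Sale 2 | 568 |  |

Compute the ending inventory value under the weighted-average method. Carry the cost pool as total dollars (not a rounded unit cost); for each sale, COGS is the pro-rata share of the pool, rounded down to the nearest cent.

After Beginning: 77 on hand, pool $804.65 (≈ $10.4500 each)
After Purchase 1: 291 on hand, pool $2,955.35 (≈ $10.1558 each)
After Purchase 2: 524 on hand, pool $4,574.70 (≈ $8.7303 each)
Sale 1, sell 288: 288/524 × $4,574.70 → $2,514.33
After Purchase 3: 479 on hand, pool $3,737.07 (≈ $7.8018 each)
After Purchase 4: 843 on hand, pool $7,049.47 (≈ $8.3624 each)
After Purchase 5: 1094 on hand, pool $7,375.77 (≈ $6.7420 each)
Sale 2, sell 568: 568/1094 × $7,375.77 → $3,829.46
Total COGS = $2,514.33 + $3,829.46 = $6,343.79
Ending inventory (cost pool remaining) = $3,546.31
Check: goods available $9,890.10 = COGS $6,343.79 + ending $3,546.31

Ending inventory = $3,546.31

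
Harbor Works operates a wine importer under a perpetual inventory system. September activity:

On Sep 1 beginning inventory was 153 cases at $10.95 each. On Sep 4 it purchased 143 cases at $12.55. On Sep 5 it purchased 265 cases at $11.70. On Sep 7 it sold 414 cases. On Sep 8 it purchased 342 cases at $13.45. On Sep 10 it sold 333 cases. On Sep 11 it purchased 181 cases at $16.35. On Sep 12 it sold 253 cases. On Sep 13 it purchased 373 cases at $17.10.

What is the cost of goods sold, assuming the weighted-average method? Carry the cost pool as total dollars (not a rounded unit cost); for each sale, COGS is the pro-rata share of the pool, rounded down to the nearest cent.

COGS = $12,889.42

After Sep 1: 153 on hand, pool $1,675.35 (≈ $10.9500 each)
After Sep 4: 296 on hand, pool $3,470.00 (≈ $11.7230 each)
After Sep 5: 561 on hand, pool $6,570.50 (≈ $11.7121 each)
Sep 7, sell 414: 414/561 × $6,570.50 → $4,848.81
After Sep 8: 489 on hand, pool $6,321.59 (≈ $12.9276 each)
Sep 10, sell 333: 333/489 × $6,321.59 → $4,304.88
After Sep 11: 337 on hand, pool $4,976.06 (≈ $14.7658 each)
Sep 12, sell 253: 253/337 × $4,976.06 → $3,735.73
After Sep 13: 457 on hand, pool $7,618.63 (≈ $16.6710 each)
Total COGS = $4,848.81 + $4,304.88 + $3,735.73 = $12,889.42
Ending inventory (cost pool remaining) = $7,618.63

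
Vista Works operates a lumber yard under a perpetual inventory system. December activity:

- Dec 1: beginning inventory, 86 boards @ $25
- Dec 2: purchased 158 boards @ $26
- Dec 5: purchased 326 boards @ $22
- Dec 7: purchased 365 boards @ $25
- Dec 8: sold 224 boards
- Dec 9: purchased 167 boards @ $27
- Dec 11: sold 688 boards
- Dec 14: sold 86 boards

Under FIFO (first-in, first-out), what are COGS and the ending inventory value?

Dec 8, 224 sold [FIFO — oldest first]: 86 @ $25 + 138 @ $26 = $5,738
Dec 11, 688 sold [FIFO — oldest first]: 20 @ $26 + 326 @ $22 + 342 @ $25 = $16,242
Dec 14, 86 sold [FIFO — oldest first]: 23 @ $25 + 63 @ $27 = $2,276
Total COGS = $5,738 + $16,242 + $2,276 = $24,256
Ending inventory: 104 @ $27 = $2,808
Check: goods available $27,064 = COGS $24,256 + ending $2,808

COGS = $24,256; ending inventory = $2,808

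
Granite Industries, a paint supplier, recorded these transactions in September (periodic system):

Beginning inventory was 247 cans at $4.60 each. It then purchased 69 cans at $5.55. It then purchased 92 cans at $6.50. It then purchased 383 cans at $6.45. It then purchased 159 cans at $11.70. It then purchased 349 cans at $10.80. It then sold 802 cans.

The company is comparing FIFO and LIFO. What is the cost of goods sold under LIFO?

FIFO COGS: 247 @ $4.60 + 69 @ $5.55 + 92 @ $6.50 + 383 @ $6.45 + 11 @ $11.70 = $4,716.20
LIFO COGS: 349 @ $10.80 + 159 @ $11.70 + 294 @ $6.45 = $7,525.80

COGS = $7,525.80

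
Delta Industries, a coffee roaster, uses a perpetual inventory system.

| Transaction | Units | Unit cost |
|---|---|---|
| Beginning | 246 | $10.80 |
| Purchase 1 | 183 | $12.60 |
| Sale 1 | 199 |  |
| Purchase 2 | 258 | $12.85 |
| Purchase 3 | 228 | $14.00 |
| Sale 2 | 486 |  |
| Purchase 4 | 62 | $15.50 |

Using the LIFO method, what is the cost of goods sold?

COGS = $8,985.90

Sale 1 (199) [LIFO — newest first]: 183 @ $12.60 + 16 @ $10.80 = $2,478.60
Sale 2 (486) [LIFO — newest first]: 228 @ $14.00 + 258 @ $12.85 = $6,507.30
Total COGS = $2,478.60 + $6,507.30 = $8,985.90
Ending inventory: 230 @ $10.80 + 62 @ $15.50 = $3,445.00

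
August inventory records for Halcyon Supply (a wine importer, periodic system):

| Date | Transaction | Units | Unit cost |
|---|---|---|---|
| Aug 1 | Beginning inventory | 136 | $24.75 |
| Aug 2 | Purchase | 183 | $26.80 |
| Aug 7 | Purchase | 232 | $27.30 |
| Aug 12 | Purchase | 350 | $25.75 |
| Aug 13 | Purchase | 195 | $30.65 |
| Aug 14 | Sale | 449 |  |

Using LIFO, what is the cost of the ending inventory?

Ending inventory = $17,076.00

Aug 14, 449 sold [LIFO — newest first]: 195 @ $30.65 + 254 @ $25.75 = $12,517.25
Ending inventory: 136 @ $24.75 + 183 @ $26.80 + 232 @ $27.30 + 96 @ $25.75 = $17,076.00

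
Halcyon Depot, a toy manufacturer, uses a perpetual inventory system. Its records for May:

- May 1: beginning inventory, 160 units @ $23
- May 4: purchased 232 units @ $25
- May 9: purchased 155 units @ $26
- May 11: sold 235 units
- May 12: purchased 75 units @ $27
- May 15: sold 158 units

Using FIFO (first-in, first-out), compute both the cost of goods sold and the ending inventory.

May 11, 235 sold [FIFO — oldest first]: 160 @ $23 + 75 @ $25 = $5,555
May 15, 158 sold [FIFO — oldest first]: 157 @ $25 + 1 @ $26 = $3,951
Total COGS = $5,555 + $3,951 = $9,506
Ending inventory: 154 @ $26 + 75 @ $27 = $6,029

COGS = $9,506; ending inventory = $6,029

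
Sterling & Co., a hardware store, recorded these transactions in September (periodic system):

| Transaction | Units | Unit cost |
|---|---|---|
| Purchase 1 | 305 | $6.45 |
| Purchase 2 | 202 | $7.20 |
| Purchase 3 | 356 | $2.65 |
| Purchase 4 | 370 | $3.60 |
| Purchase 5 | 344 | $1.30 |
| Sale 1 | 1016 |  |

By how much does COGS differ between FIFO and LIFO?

FIFO COGS: 305 @ $6.45 + 202 @ $7.20 + 356 @ $2.65 + 153 @ $3.60 = $4,915.85
LIFO COGS: 344 @ $1.30 + 370 @ $3.60 + 302 @ $2.65 = $2,579.50
Difference = |$4,915.85 − $2,579.50| = $2,336.35

$2,336.35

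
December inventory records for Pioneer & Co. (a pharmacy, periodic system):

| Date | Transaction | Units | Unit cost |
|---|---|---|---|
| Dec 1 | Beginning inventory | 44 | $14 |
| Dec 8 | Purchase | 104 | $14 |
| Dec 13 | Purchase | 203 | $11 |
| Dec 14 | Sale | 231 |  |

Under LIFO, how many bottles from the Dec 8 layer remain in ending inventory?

Dec 14, 231 sold [LIFO — newest first]: 203 @ $11 + 28 @ $14 = $2,625
Ending inventory: 44 @ $14 + 76 @ $14 = $1,680
Check: goods available $4,305 = COGS $2,625 + ending $1,680

76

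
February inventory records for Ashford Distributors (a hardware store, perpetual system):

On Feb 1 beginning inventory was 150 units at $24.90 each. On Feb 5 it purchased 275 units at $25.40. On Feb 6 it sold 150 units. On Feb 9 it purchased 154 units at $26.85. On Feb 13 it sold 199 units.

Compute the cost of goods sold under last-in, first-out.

COGS = $9,087.90

Feb 6, 150 sold [LIFO — newest first]: 150 @ $25.40 = $3,810.00
Feb 13, 199 sold [LIFO — newest first]: 154 @ $26.85 + 45 @ $25.40 = $5,277.90
Total COGS = $3,810.00 + $5,277.90 = $9,087.90
Ending inventory: 150 @ $24.90 + 80 @ $25.40 = $5,767.00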